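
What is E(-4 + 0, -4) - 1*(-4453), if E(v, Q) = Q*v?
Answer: 4469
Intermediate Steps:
E(-4 + 0, -4) - 1*(-4453) = -4*(-4 + 0) - 1*(-4453) = -4*(-4) + 4453 = 16 + 4453 = 4469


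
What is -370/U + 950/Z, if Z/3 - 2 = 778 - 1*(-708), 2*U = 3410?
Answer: -103/24552 ≈ -0.0041952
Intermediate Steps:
U = 1705 (U = (½)*3410 = 1705)
Z = 4464 (Z = 6 + 3*(778 - 1*(-708)) = 6 + 3*(778 + 708) = 6 + 3*1486 = 6 + 4458 = 4464)
-370/U + 950/Z = -370/1705 + 950/4464 = -370*1/1705 + 950*(1/4464) = -74/341 + 475/2232 = -103/24552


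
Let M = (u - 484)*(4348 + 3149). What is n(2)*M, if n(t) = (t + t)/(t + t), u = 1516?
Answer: 7736904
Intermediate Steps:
n(t) = 1 (n(t) = (2*t)/((2*t)) = (2*t)*(1/(2*t)) = 1)
M = 7736904 (M = (1516 - 484)*(4348 + 3149) = 1032*7497 = 7736904)
n(2)*M = 1*7736904 = 7736904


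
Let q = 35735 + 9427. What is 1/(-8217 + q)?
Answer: 1/36945 ≈ 2.7067e-5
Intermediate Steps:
q = 45162
1/(-8217 + q) = 1/(-8217 + 45162) = 1/36945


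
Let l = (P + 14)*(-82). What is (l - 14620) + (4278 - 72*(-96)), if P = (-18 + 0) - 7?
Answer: -2528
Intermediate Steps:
P = -25 (P = -18 - 7 = -25)
l = 902 (l = (-25 + 14)*(-82) = -11*(-82) = 902)
(l - 14620) + (4278 - 72*(-96)) = (902 - 14620) + (4278 - 72*(-96)) = -13718 + (4278 - 1*(-6912)) = -13718 + (4278 + 6912) = -13718 + 11190 = -2528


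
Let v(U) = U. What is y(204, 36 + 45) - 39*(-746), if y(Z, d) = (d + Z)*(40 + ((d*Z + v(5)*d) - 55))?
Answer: 4849584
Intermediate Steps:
y(Z, d) = (Z + d)*(-15 + 5*d + Z*d) (y(Z, d) = (d + Z)*(40 + ((d*Z + 5*d) - 55)) = (Z + d)*(40 + ((Z*d + 5*d) - 55)) = (Z + d)*(40 + ((5*d + Z*d) - 55)) = (Z + d)*(40 + (-55 + 5*d + Z*d)) = (Z + d)*(-15 + 5*d + Z*d))
y(204, 36 + 45) - 39*(-746) = (-15*204 - 15*(36 + 45) + 5*(36 + 45)² + 204*(36 + 45)² + (36 + 45)*204² + 5*204*(36 + 45)) - 39*(-746) = (-3060 - 15*81 + 5*81² + 204*81² + 81*41616 + 5*204*81) - 1*(-29094) = (-3060 - 1215 + 5*6561 + 204*6561 + 3370896 + 82620) + 29094 = (-3060 - 1215 + 32805 + 1338444 + 3370896 + 82620) + 29094 = 4820490 + 29094 = 4849584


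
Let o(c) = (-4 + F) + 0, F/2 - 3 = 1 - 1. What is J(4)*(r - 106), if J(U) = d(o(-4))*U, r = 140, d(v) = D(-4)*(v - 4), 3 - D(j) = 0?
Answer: -816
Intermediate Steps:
D(j) = 3 (D(j) = 3 - 1*0 = 3 + 0 = 3)
F = 6 (F = 6 + 2*(1 - 1) = 6 + 2*0 = 6 + 0 = 6)
o(c) = 2 (o(c) = (-4 + 6) + 0 = 2 + 0 = 2)
d(v) = -12 + 3*v (d(v) = 3*(v - 4) = 3*(-4 + v) = -12 + 3*v)
J(U) = -6*U (J(U) = (-12 + 3*2)*U = (-12 + 6)*U = -6*U)
J(4)*(r - 106) = (-6*4)*(140 - 106) = -24*34 = -816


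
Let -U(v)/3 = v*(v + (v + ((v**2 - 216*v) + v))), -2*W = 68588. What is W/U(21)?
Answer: -17147/127008 ≈ -0.13501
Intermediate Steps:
W = -34294 (W = -1/2*68588 = -34294)
U(v) = -3*v*(v**2 - 213*v) (U(v) = -3*v*(v + (v + ((v**2 - 216*v) + v))) = -3*v*(v + (v + (v**2 - 215*v))) = -3*v*(v + (v**2 - 214*v)) = -3*v*(v**2 - 213*v))
W/U(21) = -34294*1/(1323*(213 - 1*21)) = -34294*1/(1323*(213 - 21)) = -34294/(3*441*192) = -34294/254016 = -34294*1/254016 = -17147/127008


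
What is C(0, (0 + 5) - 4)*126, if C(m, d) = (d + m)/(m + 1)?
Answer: 126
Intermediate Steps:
C(m, d) = (d + m)/(1 + m)
C(0, (0 + 5) - 4)*126 = ((((0 + 5) - 4) + 0)/(1 + 0))*126 = (((5 - 4) + 0)/1)*126 = (1*(1 + 0))*126 = (1*1)*126 = 1*126 = 126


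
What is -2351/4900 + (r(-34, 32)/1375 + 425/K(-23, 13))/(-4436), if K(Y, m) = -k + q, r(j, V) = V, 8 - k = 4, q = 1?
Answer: -100392016/224156625 ≈ -0.44787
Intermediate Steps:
k = 4 (k = 8 - 1*4 = 8 - 4 = 4)
K(Y, m) = -3 (K(Y, m) = -1*4 + 1 = -4 + 1 = -3)
-2351/4900 + (r(-34, 32)/1375 + 425/K(-23, 13))/(-4436) = -2351/4900 + (32/1375 + 425/(-3))/(-4436) = -2351*1/4900 + (32*(1/1375) + 425*(-⅓))*(-1/4436) = -2351/4900 + (32/1375 - 425/3)*(-1/4436) = -2351/4900 - 584279/4125*(-1/4436) = -2351/4900 + 584279/18298500 = -100392016/224156625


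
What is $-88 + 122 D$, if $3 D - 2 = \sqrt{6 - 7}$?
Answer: $- \frac{20}{3} + \frac{122 i}{3} \approx -6.6667 + 40.667 i$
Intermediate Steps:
$D = \frac{2}{3} + \frac{i}{3}$ ($D = \frac{2}{3} + \frac{\sqrt{6 - 7}}{3} = \frac{2}{3} + \frac{\sqrt{-1}}{3} = \frac{2}{3} + \frac{i}{3} \approx 0.66667 + 0.33333 i$)
$-88 + 122 D = -88 + 122 \left(\frac{2}{3} + \frac{i}{3}\right) = -88 + \left(\frac{244}{3} + \frac{122 i}{3}\right) = - \frac{20}{3} + \frac{122 i}{3}$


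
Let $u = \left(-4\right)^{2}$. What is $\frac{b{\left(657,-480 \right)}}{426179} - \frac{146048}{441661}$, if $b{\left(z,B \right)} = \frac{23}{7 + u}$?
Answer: $- \frac{62242148931}{188226643319} \approx -0.33068$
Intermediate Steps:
$u = 16$
$b{\left(z,B \right)} = 1$ ($b{\left(z,B \right)} = \frac{23}{7 + 16} = \frac{23}{23} = 23 \cdot \frac{1}{23} = 1$)
$\frac{b{\left(657,-480 \right)}}{426179} - \frac{146048}{441661} = 1 \cdot \frac{1}{426179} - \frac{146048}{441661} = \frac{1}{426179} - \frac{146048}{441661} = - \frac{62242148931}{188226643319}$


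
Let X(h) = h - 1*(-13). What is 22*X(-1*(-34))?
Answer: 1034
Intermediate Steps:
X(h) = 13 + h (X(h) = h + 13 = 13 + h)
22*X(-1*(-34)) = 22*(13 - 1*(-34)) = 22*(13 + 34) = 22*47 = 1034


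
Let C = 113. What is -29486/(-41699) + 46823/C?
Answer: 85034965/204869 ≈ 415.07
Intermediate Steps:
-29486/(-41699) + 46823/C = -29486/(-41699) + 46823/113 = -29486*(-1/41699) + 46823*(1/113) = 1282/1813 + 46823/113 = 85034965/204869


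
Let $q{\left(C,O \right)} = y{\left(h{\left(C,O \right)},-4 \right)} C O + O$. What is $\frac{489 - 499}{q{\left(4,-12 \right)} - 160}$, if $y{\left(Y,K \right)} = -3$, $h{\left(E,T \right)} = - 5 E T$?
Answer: $\frac{5}{14} \approx 0.35714$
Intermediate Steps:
$h{\left(E,T \right)} = - 5 E T$
$q{\left(C,O \right)} = O - 3 C O$ ($q{\left(C,O \right)} = - 3 C O + O = O - 3 C O$)
$\frac{489 - 499}{q{\left(4,-12 \right)} - 160} = \frac{489 - 499}{- 12 \left(1 - 12\right) - 160} = - \frac{10}{- 12 \left(1 - 12\right) - 160} = - \frac{10}{\left(-12\right) \left(-11\right) - 160} = - \frac{10}{132 - 160} = - \frac{10}{-28} = \left(-10\right) \left(- \frac{1}{28}\right) = \frac{5}{14}$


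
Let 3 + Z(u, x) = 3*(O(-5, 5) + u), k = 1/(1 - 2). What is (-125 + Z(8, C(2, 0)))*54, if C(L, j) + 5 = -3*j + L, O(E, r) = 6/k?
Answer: -6588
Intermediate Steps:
k = -1 (k = 1/(-1) = -1)
O(E, r) = -6 (O(E, r) = 6/(-1) = 6*(-1) = -6)
C(L, j) = -5 + L - 3*j (C(L, j) = -5 + (-3*j + L) = -5 + (L - 3*j) = -5 + L - 3*j)
Z(u, x) = -21 + 3*u (Z(u, x) = -3 + 3*(-6 + u) = -3 + (-18 + 3*u) = -21 + 3*u)
(-125 + Z(8, C(2, 0)))*54 = (-125 + (-21 + 3*8))*54 = (-125 + (-21 + 24))*54 = (-125 + 3)*54 = -122*54 = -6588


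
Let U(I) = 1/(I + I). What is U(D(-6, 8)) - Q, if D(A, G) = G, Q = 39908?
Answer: -638527/16 ≈ -39908.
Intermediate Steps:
U(I) = 1/(2*I)
U(D(-6, 8)) - Q = (1/2)/8 - 1*39908 = (1/2)*(1/8) - 39908 = 1/16 - 39908 = -638527/16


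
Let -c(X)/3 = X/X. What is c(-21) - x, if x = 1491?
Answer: -1494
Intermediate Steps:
c(X) = -3 (c(X) = -3*X/X = -3*1 = -3)
c(-21) - x = -3 - 1*1491 = -3 - 1491 = -1494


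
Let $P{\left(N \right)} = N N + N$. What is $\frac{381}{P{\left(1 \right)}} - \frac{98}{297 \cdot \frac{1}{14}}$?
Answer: $\frac{110413}{594} \approx 185.88$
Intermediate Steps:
$P{\left(N \right)} = N + N^{2}$ ($P{\left(N \right)} = N^{2} + N = N + N^{2}$)
$\frac{381}{P{\left(1 \right)}} - \frac{98}{297 \cdot \frac{1}{14}} = \frac{381}{1 \left(1 + 1\right)} - \frac{98}{297 \cdot \frac{1}{14}} = \frac{381}{1 \cdot 2} - \frac{98}{297 \cdot \frac{1}{14}} = \frac{381}{2} - \frac{98}{\frac{297}{14}} = 381 \cdot \frac{1}{2} - \frac{1372}{297} = \frac{381}{2} - \frac{1372}{297} = \frac{110413}{594}$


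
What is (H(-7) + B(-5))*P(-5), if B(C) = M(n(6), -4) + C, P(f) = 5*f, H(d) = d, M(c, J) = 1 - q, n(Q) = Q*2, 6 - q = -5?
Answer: 550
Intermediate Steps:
q = 11 (q = 6 - 1*(-5) = 6 + 5 = 11)
n(Q) = 2*Q
M(c, J) = -10 (M(c, J) = 1 - 1*11 = 1 - 11 = -10)
B(C) = -10 + C
(H(-7) + B(-5))*P(-5) = (-7 + (-10 - 5))*(5*(-5)) = (-7 - 15)*(-25) = -22*(-25) = 550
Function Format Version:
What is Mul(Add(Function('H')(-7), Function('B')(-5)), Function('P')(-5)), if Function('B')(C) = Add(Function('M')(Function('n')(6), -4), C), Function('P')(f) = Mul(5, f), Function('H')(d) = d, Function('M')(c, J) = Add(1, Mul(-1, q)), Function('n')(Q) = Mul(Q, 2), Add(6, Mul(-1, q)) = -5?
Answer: 550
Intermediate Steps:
q = 11 (q = Add(6, Mul(-1, -5)) = Add(6, 5) = 11)
Function('n')(Q) = Mul(2, Q)
Function('M')(c, J) = -10 (Function('M')(c, J) = Add(1, Mul(-1, 11)) = Add(1, -11) = -10)
Function('B')(C) = Add(-10, C)
Mul(Add(Function('H')(-7), Function('B')(-5)), Function('P')(-5)) = Mul(Add(-7, Add(-10, -5)), Mul(5, -5)) = Mul(Add(-7, -15), -25) = Mul(-22, -25) = 550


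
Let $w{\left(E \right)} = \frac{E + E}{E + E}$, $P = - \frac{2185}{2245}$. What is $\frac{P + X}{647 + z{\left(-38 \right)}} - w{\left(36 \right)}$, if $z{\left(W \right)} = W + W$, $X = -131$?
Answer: $- \frac{315635}{256379} \approx -1.2311$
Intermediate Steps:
$z{\left(W \right)} = 2 W$
$P = - \frac{437}{449}$ ($P = - \frac{2185}{2245} = \left(-1\right) \frac{437}{449} = - \frac{437}{449} \approx -0.97327$)
$w{\left(E \right)} = 1$ ($w{\left(E \right)} = \frac{2 E}{2 E} = 2 E \frac{1}{2 E} = 1$)
$\frac{P + X}{647 + z{\left(-38 \right)}} - w{\left(36 \right)} = \frac{- \frac{437}{449} - 131}{647 + 2 \left(-38\right)} - 1 = - \frac{59256}{449 \left(647 - 76\right)} - 1 = - \frac{59256}{449 \cdot 571} - 1 = \left(- \frac{59256}{449}\right) \frac{1}{571} - 1 = - \frac{59256}{256379} - 1 = - \frac{315635}{256379}$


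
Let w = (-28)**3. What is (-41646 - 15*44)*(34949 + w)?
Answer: -549851082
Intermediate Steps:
w = -21952
(-41646 - 15*44)*(34949 + w) = (-41646 - 15*44)*(34949 - 21952) = (-41646 - 660)*12997 = -42306*12997 = -549851082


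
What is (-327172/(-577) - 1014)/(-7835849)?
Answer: 257906/4521284873 ≈ 5.7043e-5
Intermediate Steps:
(-327172/(-577) - 1014)/(-7835849) = (-327172*(-1)/577 - 1014)*(-1/7835849) = (-263*(-1244/577) - 1014)*(-1/7835849) = (327172/577 - 1014)*(-1/7835849) = -257906/577*(-1/7835849) = 257906/4521284873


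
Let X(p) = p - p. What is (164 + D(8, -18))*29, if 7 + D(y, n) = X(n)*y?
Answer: 4553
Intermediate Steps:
X(p) = 0
D(y, n) = -7 (D(y, n) = -7 + 0*y = -7 + 0 = -7)
(164 + D(8, -18))*29 = (164 - 7)*29 = 157*29 = 4553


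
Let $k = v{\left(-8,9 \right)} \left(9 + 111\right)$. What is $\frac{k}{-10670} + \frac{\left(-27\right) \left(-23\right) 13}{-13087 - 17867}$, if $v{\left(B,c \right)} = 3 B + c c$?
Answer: $- \frac{902619}{1000846} \approx -0.90186$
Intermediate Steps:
$v{\left(B,c \right)} = c^{2} + 3 B$ ($v{\left(B,c \right)} = 3 B + c^{2} = c^{2} + 3 B$)
$k = 6840$ ($k = \left(9^{2} + 3 \left(-8\right)\right) \left(9 + 111\right) = \left(81 - 24\right) 120 = 57 \cdot 120 = 6840$)
$\frac{k}{-10670} + \frac{\left(-27\right) \left(-23\right) 13}{-13087 - 17867} = \frac{6840}{-10670} + \frac{\left(-27\right) \left(-23\right) 13}{-13087 - 17867} = 6840 \left(- \frac{1}{10670}\right) + \frac{621 \cdot 13}{-13087 - 17867} = - \frac{684}{1067} + \frac{8073}{-30954} = - \frac{684}{1067} + 8073 \left(- \frac{1}{30954}\right) = - \frac{684}{1067} - \frac{2691}{10318} = - \frac{902619}{1000846}$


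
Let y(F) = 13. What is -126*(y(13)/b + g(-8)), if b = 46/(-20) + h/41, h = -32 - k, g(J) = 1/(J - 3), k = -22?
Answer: 1074114/1639 ≈ 655.35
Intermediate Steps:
g(J) = 1/(-3 + J)
h = -10 (h = -32 - 1*(-22) = -32 + 22 = -10)
b = -1043/410 (b = 46/(-20) - 10/41 = 46*(-1/20) - 10*1/41 = -23/10 - 10/41 = -1043/410 ≈ -2.5439)
-126*(y(13)/b + g(-8)) = -126*(13/(-1043/410) + 1/(-3 - 8)) = -126*(13*(-410/1043) + 1/(-11)) = -126*(-5330/1043 - 1/11) = -126*(-59673/11473) = 1074114/1639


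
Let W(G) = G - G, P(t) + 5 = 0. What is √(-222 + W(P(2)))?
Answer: I*√222 ≈ 14.9*I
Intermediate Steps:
P(t) = -5 (P(t) = -5 + 0 = -5)
W(G) = 0
√(-222 + W(P(2))) = √(-222 + 0) = √(-222) = I*√222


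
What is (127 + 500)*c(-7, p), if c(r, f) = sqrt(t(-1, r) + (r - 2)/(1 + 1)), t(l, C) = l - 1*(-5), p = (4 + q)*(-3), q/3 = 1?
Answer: 627*I*sqrt(2)/2 ≈ 443.36*I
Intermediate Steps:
q = 3 (q = 3*1 = 3)
p = -21 (p = (4 + 3)*(-3) = 7*(-3) = -21)
t(l, C) = 5 + l (t(l, C) = l + 5 = 5 + l)
c(r, f) = sqrt(3 + r/2) (c(r, f) = sqrt((5 - 1) + (r - 2)/(1 + 1)) = sqrt(4 + (-2 + r)/2) = sqrt(4 + (-2 + r)*(1/2)) = sqrt(4 + (-1 + r/2)) = sqrt(3 + r/2))
(127 + 500)*c(-7, p) = (127 + 500)*(sqrt(12 + 2*(-7))/2) = 627*(sqrt(12 - 14)/2) = 627*(sqrt(-2)/2) = 627*((I*sqrt(2))/2) = 627*(I*sqrt(2)/2) = 627*I*sqrt(2)/2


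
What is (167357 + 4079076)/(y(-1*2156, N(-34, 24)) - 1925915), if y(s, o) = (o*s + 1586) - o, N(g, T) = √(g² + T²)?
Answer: -2723844722819/1231661237391 + 6106370654*√433/1231661237391 ≈ -2.1084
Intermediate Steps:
N(g, T) = √(T² + g²)
y(s, o) = 1586 - o + o*s (y(s, o) = (1586 + o*s) - o = 1586 - o + o*s)
(167357 + 4079076)/(y(-1*2156, N(-34, 24)) - 1925915) = (167357 + 4079076)/((1586 - √(24² + (-34)²) + √(24² + (-34)²)*(-1*2156)) - 1925915) = 4246433/((1586 - √(576 + 1156) + √(576 + 1156)*(-2156)) - 1925915) = 4246433/((1586 - √1732 + √1732*(-2156)) - 1925915) = 4246433/((1586 - 2*√433 + (2*√433)*(-2156)) - 1925915) = 4246433/((1586 - 2*√433 - 4312*√433) - 1925915) = 4246433/((1586 - 4314*√433) - 1925915) = 4246433/(-1924329 - 4314*√433)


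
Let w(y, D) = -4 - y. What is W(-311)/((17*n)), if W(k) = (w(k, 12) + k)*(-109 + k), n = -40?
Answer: -42/17 ≈ -2.4706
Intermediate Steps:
W(k) = 436 - 4*k (W(k) = ((-4 - k) + k)*(-109 + k) = -4*(-109 + k) = 436 - 4*k)
W(-311)/((17*n)) = (436 - 4*(-311))/((17*(-40))) = (436 + 1244)/(-680) = 1680*(-1/680) = -42/17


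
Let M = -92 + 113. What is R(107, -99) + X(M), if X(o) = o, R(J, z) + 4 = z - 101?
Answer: -183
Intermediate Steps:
R(J, z) = -105 + z (R(J, z) = -4 + (z - 101) = -4 + (-101 + z) = -105 + z)
M = 21
R(107, -99) + X(M) = (-105 - 99) + 21 = -204 + 21 = -183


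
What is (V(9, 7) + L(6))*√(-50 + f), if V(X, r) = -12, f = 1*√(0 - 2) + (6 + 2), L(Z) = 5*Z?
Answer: 18*√(-42 + I*√2) ≈ 1.9637 + 116.67*I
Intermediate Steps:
f = 8 + I*√2 (f = 1*√(-2) + 8 = 1*(I*√2) + 8 = I*√2 + 8 = 8 + I*√2 ≈ 8.0 + 1.4142*I)
(V(9, 7) + L(6))*√(-50 + f) = (-12 + 5*6)*√(-50 + (8 + I*√2)) = (-12 + 30)*√(-42 + I*√2) = 18*√(-42 + I*√2)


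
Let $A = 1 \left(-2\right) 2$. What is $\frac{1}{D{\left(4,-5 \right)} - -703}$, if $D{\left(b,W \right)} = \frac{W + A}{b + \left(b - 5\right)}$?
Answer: $\frac{1}{700} \approx 0.0014286$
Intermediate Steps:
$A = -4$ ($A = \left(-2\right) 2 = -4$)
$D{\left(b,W \right)} = \frac{-4 + W}{-5 + 2 b}$ ($D{\left(b,W \right)} = \frac{W - 4}{b + \left(b - 5\right)} = \frac{-4 + W}{b + \left(b - 5\right)} = \frac{-4 + W}{b + \left(-5 + b\right)} = \frac{-4 + W}{-5 + 2 b}$)
$\frac{1}{D{\left(4,-5 \right)} - -703} = \frac{1}{\frac{-4 - 5}{-5 + 2 \cdot 4} - -703} = \frac{1}{\frac{1}{-5 + 8} \left(-9\right) + 703} = \frac{1}{\frac{1}{3} \left(-9\right) + 703} = \frac{1}{-3 + 703} = \frac{1}{700}$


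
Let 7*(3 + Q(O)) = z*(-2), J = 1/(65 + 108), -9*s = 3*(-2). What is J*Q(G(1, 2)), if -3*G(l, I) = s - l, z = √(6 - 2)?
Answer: -25/1211 ≈ -0.020644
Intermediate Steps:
s = ⅔ (s = -(-2)/3 = -⅑*(-6) = ⅔ ≈ 0.66667)
z = 2 (z = √4 = 2)
J = 1/173 ≈ 0.0057803
G(l, I) = -2/9 + l/3 (G(l, I) = -(⅔ - l)/3 = -2/9 + l/3)
Q(O) = -25/7 (Q(O) = -3 + (2*(-2))/7 = -3 + (⅐)*(-4) = -3 - 4/7 = -25/7)
J*Q(G(1, 2)) = (1/173)*(-25/7) = -25/1211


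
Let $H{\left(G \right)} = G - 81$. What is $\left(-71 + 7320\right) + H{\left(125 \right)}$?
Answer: $7293$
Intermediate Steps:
$H{\left(G \right)} = -81 + G$
$\left(-71 + 7320\right) + H{\left(125 \right)} = \left(-71 + 7320\right) + \left(-81 + 125\right) = 7249 + 44 = 7293$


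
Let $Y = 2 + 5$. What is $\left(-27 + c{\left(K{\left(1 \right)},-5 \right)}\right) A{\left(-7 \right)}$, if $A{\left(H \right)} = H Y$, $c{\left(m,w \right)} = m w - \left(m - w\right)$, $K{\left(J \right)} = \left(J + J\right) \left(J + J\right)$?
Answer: $2744$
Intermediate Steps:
$Y = 7$
$K{\left(J \right)} = 4 J^{2}$ ($K{\left(J \right)} = 2 J 2 J = 4 J^{2}$)
$c{\left(m,w \right)} = w - m + m w$
$A{\left(H \right)} = 7 H$ ($A{\left(H \right)} = H 7 = 7 H$)
$\left(-27 + c{\left(K{\left(1 \right)},-5 \right)}\right) A{\left(-7 \right)} = \left(-27 - \left(5 + 4 - 4 \cdot 1^{2} \left(-5\right)\right)\right) 7 \left(-7\right) = \left(-27 - \left(5 + 4 - 4 \cdot 1 \left(-5\right)\right)\right) \left(-49\right) = \left(-27 - 29\right) \left(-49\right) = \left(-56\right) \left(-49\right) = 2744$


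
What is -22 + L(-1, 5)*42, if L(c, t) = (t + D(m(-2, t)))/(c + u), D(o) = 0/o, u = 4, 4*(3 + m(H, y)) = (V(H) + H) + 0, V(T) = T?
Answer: 48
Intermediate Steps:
m(H, y) = -3 + H/2 (m(H, y) = -3 + ((H + H) + 0)/4 = -3 + (2*H + 0)/4 = -3 + (2*H)/4 = -3 + H/2)
D(o) = 0
L(c, t) = t/(4 + c) (L(c, t) = (t + 0)/(c + 4) = t/(4 + c))
-22 + L(-1, 5)*42 = -22 + (5/(4 - 1))*42 = -22 + (5/3)*42 = -22 + 70 = 48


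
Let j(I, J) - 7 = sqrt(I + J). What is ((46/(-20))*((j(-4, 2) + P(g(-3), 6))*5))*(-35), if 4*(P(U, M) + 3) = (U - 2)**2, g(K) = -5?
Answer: 52325/8 + 805*I*sqrt(2)/2 ≈ 6540.6 + 569.22*I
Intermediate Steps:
j(I, J) = 7 + sqrt(I + J)
P(U, M) = -3 + (-2 + U)**2/4 (P(U, M) = -3 + (U - 2)**2/4 = -3 + (-2 + U)**2/4)
((46/(-20))*((j(-4, 2) + P(g(-3), 6))*5))*(-35) = ((46/(-20))*(((7 + sqrt(-4 + 2)) + (-3 + (-2 - 5)**2/4))*5))*(-35) = ((46*(-1/20))*(((7 + sqrt(-2)) + (-3 + (1/4)*(-7)**2))*5))*(-35) = -23*((7 + I*sqrt(2)) + (-3 + (1/4)*49))*5/10*(-35) = -23*((7 + I*sqrt(2)) + (-3 + 49/4))*5/10*(-35) = -23*((7 + I*sqrt(2)) + 37/4)*5/10*(-35) = -23*(65/4 + I*sqrt(2))*5/10*(-35) = -23*(325/4 + 5*I*sqrt(2))/10*(-35) = (-1495/8 - 23*I*sqrt(2)/2)*(-35) = 52325/8 + 805*I*sqrt(2)/2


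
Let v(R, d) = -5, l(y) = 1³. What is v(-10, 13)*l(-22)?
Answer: -5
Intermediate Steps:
l(y) = 1
v(-10, 13)*l(-22) = -5*1 = -5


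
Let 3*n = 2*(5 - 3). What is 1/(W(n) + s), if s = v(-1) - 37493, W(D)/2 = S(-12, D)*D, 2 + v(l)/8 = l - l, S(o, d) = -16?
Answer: -3/112655 ≈ -2.6630e-5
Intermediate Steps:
v(l) = -16 (v(l) = -16 + 8*(l - l) = -16 + 8*0 = -16 + 0 = -16)
n = 4/3 (n = (2*(5 - 3))/3 = (2*2)/3 = (⅓)*4 = 4/3 ≈ 1.3333)
W(D) = -32*D (W(D) = 2*(-16*D) = -32*D)
s = -37509 (s = -16 - 37493 = -37509)
1/(W(n) + s) = 1/(-32*4/3 - 37509) = 1/(-128/3 - 37509) = 1/(-112655/3) = -3/112655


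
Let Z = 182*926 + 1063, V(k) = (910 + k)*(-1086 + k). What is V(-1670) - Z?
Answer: 1924965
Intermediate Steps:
V(k) = (-1086 + k)*(910 + k)
Z = 169595 (Z = 168532 + 1063 = 169595)
V(-1670) - Z = (-988260 + (-1670)**2 - 176*(-1670)) - 1*169595 = (-988260 + 2788900 + 293920) - 169595 = 2094560 - 169595 = 1924965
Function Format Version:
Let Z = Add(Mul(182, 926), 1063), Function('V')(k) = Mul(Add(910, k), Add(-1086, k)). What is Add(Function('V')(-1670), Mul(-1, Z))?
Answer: 1924965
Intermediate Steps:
Function('V')(k) = Mul(Add(-1086, k), Add(910, k))
Z = 169595 (Z = Add(168532, 1063) = 169595)
Add(Function('V')(-1670), Mul(-1, Z)) = Add(Add(-988260, Pow(-1670, 2), Mul(-176, -1670)), Mul(-1, 169595)) = Add(Add(-988260, 2788900, 293920), -169595) = Add(2094560, -169595) = 1924965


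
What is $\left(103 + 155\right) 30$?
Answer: $7740$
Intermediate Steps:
$\left(103 + 155\right) 30 = 258 \cdot 30 = 7740$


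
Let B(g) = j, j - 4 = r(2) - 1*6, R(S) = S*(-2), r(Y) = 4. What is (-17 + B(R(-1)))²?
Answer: 225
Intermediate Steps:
R(S) = -2*S
j = 2 (j = 4 + (4 - 1*6) = 4 + (4 - 6) = 4 - 2 = 2)
B(g) = 2
(-17 + B(R(-1)))² = (-17 + 2)² = (-15)² = 225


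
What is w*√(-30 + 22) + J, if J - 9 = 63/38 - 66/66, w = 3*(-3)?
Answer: 367/38 - 18*I*√2 ≈ 9.6579 - 25.456*I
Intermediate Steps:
w = -9
J = 367/38 (J = 9 + (63/38 - 66/66) = 9 + (63*(1/38) - 66*1/66) = 9 + (63/38 - 1) = 9 + 25/38 = 367/38 ≈ 9.6579)
w*√(-30 + 22) + J = -9*√(-30 + 22) + 367/38 = -18*I*√2 + 367/38 = 367/38 - 18*I*√2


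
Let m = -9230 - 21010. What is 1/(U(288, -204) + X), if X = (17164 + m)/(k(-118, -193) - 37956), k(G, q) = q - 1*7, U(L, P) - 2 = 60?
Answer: 9539/594687 ≈ 0.016040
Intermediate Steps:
U(L, P) = 62 (U(L, P) = 2 + 60 = 62)
m = -30240
k(G, q) = -7 + q (k(G, q) = q - 7 = -7 + q)
X = 3269/9539 (X = (17164 - 30240)/((-7 - 193) - 37956) = -13076/(-200 - 37956) = -13076/(-38156) = -13076*(-1/38156) = 3269/9539 ≈ 0.34270)
1/(U(288, -204) + X) = 1/(62 + 3269/9539) = 1/(594687/9539) = 9539/594687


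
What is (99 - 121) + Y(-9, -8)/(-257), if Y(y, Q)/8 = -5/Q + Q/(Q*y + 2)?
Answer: -209351/9509 ≈ -22.016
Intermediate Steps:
Y(y, Q) = -40/Q + 8*Q/(2 + Q*y) (Y(y, Q) = 8*(-5/Q + Q/(Q*y + 2)) = 8*(-5/Q + Q/(2 + Q*y)) = -40/Q + 8*Q/(2 + Q*y))
(99 - 121) + Y(-9, -8)/(-257) = (99 - 121) + (8*(-10 + (-8)**2 - 5*(-8)*(-9))/(-8*(2 - 8*(-9))))/(-257) = -22 + (8*(-1/8)*(-10 + 64 - 360)/(2 + 72))*(-1/257) = -22 + (8*(-1/8)*(-306)/74)*(-1/257) = -22 + (8*(-1/8)*(1/74)*(-306))*(-1/257) = -22 + (153/37)*(-1/257) = -22 - 153/9509 = -209351/9509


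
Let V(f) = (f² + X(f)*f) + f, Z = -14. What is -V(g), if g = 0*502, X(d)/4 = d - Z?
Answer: 0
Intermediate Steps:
X(d) = 56 + 4*d (X(d) = 4*(d - 1*(-14)) = 4*(d + 14) = 4*(14 + d) = 56 + 4*d)
g = 0
V(f) = f + f² + f*(56 + 4*f) (V(f) = (f² + (56 + 4*f)*f) + f = (f² + f*(56 + 4*f)) + f = f + f² + f*(56 + 4*f))
-V(g) = -0*(57 + 5*0) = -0*(57 + 0) = -0*57 = -1*0 = 0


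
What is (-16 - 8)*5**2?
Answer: -600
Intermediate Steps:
(-16 - 8)*5**2 = -24*25 = -600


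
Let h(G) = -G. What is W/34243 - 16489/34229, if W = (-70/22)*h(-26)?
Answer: -6242109487/12893140117 ≈ -0.48414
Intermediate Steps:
W = -910/11 (W = (-70/22)*(-1*(-26)) = -70*1/22*26 = -35/11*26 = -910/11 ≈ -82.727)
W/34243 - 16489/34229 = -910/11/34243 - 16489/34229 = -910/11*1/34243 - 16489*1/34229 = -910/376673 - 16489/34229 = -6242109487/12893140117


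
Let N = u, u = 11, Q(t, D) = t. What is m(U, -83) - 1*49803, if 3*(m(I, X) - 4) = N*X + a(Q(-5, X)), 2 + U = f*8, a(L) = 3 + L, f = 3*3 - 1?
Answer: -50104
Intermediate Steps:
f = 8 (f = 9 - 1 = 8)
U = 62 (U = -2 + 8*8 = -2 + 64 = 62)
N = 11
m(I, X) = 10/3 + 11*X/3 (m(I, X) = 4 + (11*X + (3 - 5))/3 = 4 + (11*X - 2)/3 = 4 + (-2 + 11*X)/3 = 4 + (-2/3 + 11*X/3) = 10/3 + 11*X/3)
m(U, -83) - 1*49803 = (10/3 + (11/3)*(-83)) - 1*49803 = (10/3 - 913/3) - 49803 = -301 - 49803 = -50104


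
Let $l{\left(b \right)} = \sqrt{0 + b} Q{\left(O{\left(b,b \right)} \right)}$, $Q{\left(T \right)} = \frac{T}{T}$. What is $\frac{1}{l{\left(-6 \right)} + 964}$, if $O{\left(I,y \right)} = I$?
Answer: $\frac{482}{464651} - \frac{i \sqrt{6}}{929302} \approx 0.0010373 - 2.6358 \cdot 10^{-6} i$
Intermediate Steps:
$Q{\left(T \right)} = 1$
$l{\left(b \right)} = \sqrt{b}$ ($l{\left(b \right)} = \sqrt{0 + b} 1 = \sqrt{b} 1 = \sqrt{b}$)
$\frac{1}{l{\left(-6 \right)} + 964} = \frac{1}{\sqrt{-6} + 964} = \frac{1}{i \sqrt{6} + 964} = \frac{1}{964 + i \sqrt{6}}$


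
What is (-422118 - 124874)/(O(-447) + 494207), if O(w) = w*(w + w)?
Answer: -546992/893825 ≈ -0.61197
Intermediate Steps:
O(w) = 2*w**2 (O(w) = w*(2*w) = 2*w**2)
(-422118 - 124874)/(O(-447) + 494207) = (-422118 - 124874)/(2*(-447)**2 + 494207) = -546992/(2*199809 + 494207) = -546992/(399618 + 494207) = -546992/893825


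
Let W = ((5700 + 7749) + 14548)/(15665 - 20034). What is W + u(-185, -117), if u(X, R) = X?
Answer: -836262/4369 ≈ -191.41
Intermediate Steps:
W = -27997/4369 (W = (13449 + 14548)/(-4369) = 27997*(-1/4369) = -27997/4369 ≈ -6.4081)
W + u(-185, -117) = -27997/4369 - 185 = -836262/4369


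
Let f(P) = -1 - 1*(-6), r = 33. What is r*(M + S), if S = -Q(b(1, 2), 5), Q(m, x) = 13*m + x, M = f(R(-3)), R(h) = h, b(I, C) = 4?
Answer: -1716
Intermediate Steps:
f(P) = 5 (f(P) = -1 + 6 = 5)
M = 5
Q(m, x) = x + 13*m
S = -57 (S = -(5 + 13*4) = -(5 + 52) = -1*57 = -57)
r*(M + S) = 33*(5 - 57) = 33*(-52) = -1716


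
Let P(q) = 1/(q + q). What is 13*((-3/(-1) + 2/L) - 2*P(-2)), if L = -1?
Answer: 39/2 ≈ 19.500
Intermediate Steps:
P(q) = 1/(2*q)
13*((-3/(-1) + 2/L) - 2*P(-2)) = 13*((-3/(-1) + 2/(-1)) - 1/(-2)) = 13*((-3*(-1) + 2*(-1)) - (-1)/2) = 13*((3 - 2) - 2*(-1/4)) = 13*(1 + 1/2) = 13*(3/2) = 39/2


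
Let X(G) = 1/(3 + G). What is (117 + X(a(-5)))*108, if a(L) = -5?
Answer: 12582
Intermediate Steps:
(117 + X(a(-5)))*108 = (117 + 1/(3 - 5))*108 = (117 + 1/(-2))*108 = (117 - ½)*108 = (233/2)*108 = 12582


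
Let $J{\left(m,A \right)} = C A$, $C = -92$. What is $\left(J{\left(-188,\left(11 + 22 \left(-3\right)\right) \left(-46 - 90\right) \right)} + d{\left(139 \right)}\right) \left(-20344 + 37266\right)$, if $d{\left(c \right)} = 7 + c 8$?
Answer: $-11626107802$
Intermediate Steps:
$d{\left(c \right)} = 7 + 8 c$
$J{\left(m,A \right)} = - 92 A$
$\left(J{\left(-188,\left(11 + 22 \left(-3\right)\right) \left(-46 - 90\right) \right)} + d{\left(139 \right)}\right) \left(-20344 + 37266\right) = \left(- 92 \left(11 + 22 \left(-3\right)\right) \left(-46 - 90\right) + \left(7 + 8 \cdot 139\right)\right) \left(-20344 + 37266\right) = \left(- 92 \left(11 - 66\right) \left(-136\right) + \left(7 + 1112\right)\right) 16922 = \left(- 92 \left(\left(-55\right) \left(-136\right)\right) + 1119\right) 16922 = \left(\left(-92\right) 7480 + 1119\right) 16922 = \left(-688160 + 1119\right) 16922 = \left(-687041\right) 16922 = -11626107802$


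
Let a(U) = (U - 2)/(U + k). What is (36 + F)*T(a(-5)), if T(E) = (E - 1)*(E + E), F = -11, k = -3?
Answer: -175/32 ≈ -5.4688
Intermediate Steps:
a(U) = (-2 + U)/(-3 + U) (a(U) = (U - 2)/(U - 3) = (-2 + U)/(-3 + U))
T(E) = 2*E*(-1 + E) (T(E) = (-1 + E)*(2*E) = 2*E*(-1 + E))
(36 + F)*T(a(-5)) = (36 - 11)*(2*((-2 - 5)/(-3 - 5))*(-1 + (-2 - 5)/(-3 - 5))) = 25*(2*(-7/(-8))*(-1 - 7/(-8))) = 25*(2*(-⅛*(-7))*(-1 - ⅛*(-7))) = 25*(2*(7/8)*(-1 + 7/8)) = 25*(2*(7/8)*(-⅛)) = 25*(-7/32) = -175/32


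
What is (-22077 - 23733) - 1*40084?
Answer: -85894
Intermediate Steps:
(-22077 - 23733) - 1*40084 = -45810 - 40084 = -85894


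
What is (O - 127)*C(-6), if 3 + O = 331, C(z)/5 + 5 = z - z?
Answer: -5025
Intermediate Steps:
C(z) = -25 (C(z) = -25 + 5*(z - z) = -25 + 5*0 = -25 + 0 = -25)
O = 328 (O = -3 + 331 = 328)
(O - 127)*C(-6) = (328 - 127)*(-25) = 201*(-25) = -5025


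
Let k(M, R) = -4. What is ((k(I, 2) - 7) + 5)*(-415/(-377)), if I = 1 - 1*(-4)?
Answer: -2490/377 ≈ -6.6048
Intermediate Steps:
I = 5 (I = 1 + 4 = 5)
((k(I, 2) - 7) + 5)*(-415/(-377)) = ((-4 - 7) + 5)*(-415/(-377)) = (-11 + 5)*(-415*(-1/377)) = -6*415/377 = -2490/377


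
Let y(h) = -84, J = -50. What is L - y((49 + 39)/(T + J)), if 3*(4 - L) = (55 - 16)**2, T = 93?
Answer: -419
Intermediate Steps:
L = -503 (L = 4 - (55 - 16)**2/3 = 4 - 1/3*39**2 = 4 - 1/3*1521 = 4 - 507 = -503)
L - y((49 + 39)/(T + J)) = -503 - 1*(-84) = -503 + 84 = -419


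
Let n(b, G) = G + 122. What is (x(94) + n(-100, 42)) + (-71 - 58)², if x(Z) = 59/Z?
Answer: 1579729/94 ≈ 16806.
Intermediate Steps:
n(b, G) = 122 + G
(x(94) + n(-100, 42)) + (-71 - 58)² = (59/94 + (122 + 42)) + (-71 - 58)² = (59*(1/94) + 164) + (-129)² = (59/94 + 164) + 16641 = 15475/94 + 16641 = 1579729/94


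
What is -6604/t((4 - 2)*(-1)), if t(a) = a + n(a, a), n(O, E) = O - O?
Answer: 3302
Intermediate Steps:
n(O, E) = 0
t(a) = a (t(a) = a + 0 = a)
-6604/t((4 - 2)*(-1)) = -6604*(-1/(4 - 2)) = -6604/(2*(-1)) = -6604/(-2) = -6604*(-1/2) = 3302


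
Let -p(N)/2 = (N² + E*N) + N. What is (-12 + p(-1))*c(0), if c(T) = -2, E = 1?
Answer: 20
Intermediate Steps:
p(N) = -4*N - 2*N² (p(N) = -2*((N² + 1*N) + N) = -2*((N² + N) + N) = -2*((N + N²) + N) = -2*(N² + 2*N) = -4*N - 2*N²)
(-12 + p(-1))*c(0) = (-12 - 2*(-1)*(2 - 1))*(-2) = (-12 - 2*(-1)*1)*(-2) = (-12 + 2)*(-2) = -10*(-2) = 20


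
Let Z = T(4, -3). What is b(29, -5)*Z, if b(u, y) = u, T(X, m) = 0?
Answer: 0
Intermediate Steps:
Z = 0
b(29, -5)*Z = 29*0 = 0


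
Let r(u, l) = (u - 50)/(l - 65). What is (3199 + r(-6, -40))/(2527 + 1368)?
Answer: 47993/58425 ≈ 0.82145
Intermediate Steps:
r(u, l) = (-50 + u)/(-65 + l)
(3199 + r(-6, -40))/(2527 + 1368) = (3199 + (-50 - 6)/(-65 - 40))/(2527 + 1368) = (3199 - 56/(-105))/3895 = (3199 - 1/105*(-56))*(1/3895) = (3199 + 8/15)*(1/3895) = (47993/15)*(1/3895) = 47993/58425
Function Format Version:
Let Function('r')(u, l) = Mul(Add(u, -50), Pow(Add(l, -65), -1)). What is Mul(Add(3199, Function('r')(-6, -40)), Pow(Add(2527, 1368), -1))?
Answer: Rational(47993, 58425) ≈ 0.82145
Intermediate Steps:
Function('r')(u, l) = Mul(Pow(Add(-65, l), -1), Add(-50, u)) (Function('r')(u, l) = Mul(Add(-50, u), Pow(Add(-65, l), -1)) = Mul(Pow(Add(-65, l), -1), Add(-50, u)))
Mul(Add(3199, Function('r')(-6, -40)), Pow(Add(2527, 1368), -1)) = Mul(Add(3199, Mul(Pow(Add(-65, -40), -1), Add(-50, -6))), Pow(Add(2527, 1368), -1)) = Mul(Add(3199, Mul(Pow(-105, -1), -56)), Pow(3895, -1)) = Mul(Add(3199, Mul(Rational(-1, 105), -56)), Rational(1, 3895)) = Mul(Add(3199, Rational(8, 15)), Rational(1, 3895)) = Mul(Rational(47993, 15), Rational(1, 3895)) = Rational(47993, 58425)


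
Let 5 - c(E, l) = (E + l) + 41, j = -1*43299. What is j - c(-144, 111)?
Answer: -43296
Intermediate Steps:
j = -43299
c(E, l) = -36 - E - l (c(E, l) = 5 - ((E + l) + 41) = 5 - (41 + E + l) = 5 + (-41 - E - l) = -36 - E - l)
j - c(-144, 111) = -43299 - (-36 - 1*(-144) - 1*111) = -43299 - (-36 + 144 - 111) = -43299 - 1*(-3) = -43299 + 3 = -43296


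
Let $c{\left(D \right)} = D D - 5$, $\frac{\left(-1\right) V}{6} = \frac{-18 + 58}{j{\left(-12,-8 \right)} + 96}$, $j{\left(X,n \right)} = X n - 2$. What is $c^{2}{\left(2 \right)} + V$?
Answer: $- \frac{5}{19} \approx -0.26316$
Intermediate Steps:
$j{\left(X,n \right)} = -2 + X n$
$V = - \frac{24}{19}$ ($V = - 6 \frac{-18 + 58}{\left(-2 - -96\right) + 96} = - 6 \frac{40}{\left(-2 + 96\right) + 96} = - 6 \frac{40}{94 + 96} = - 6 \cdot \frac{40}{190} = - 6 \cdot 40 \cdot \frac{1}{190} = \left(-6\right) \frac{4}{19} = - \frac{24}{19} \approx -1.2632$)
$c{\left(D \right)} = -5 + D^{2}$ ($c{\left(D \right)} = D^{2} - 5 = -5 + D^{2}$)
$c^{2}{\left(2 \right)} + V = \left(-5 + 2^{2}\right)^{2} - \frac{24}{19} = \left(-5 + 4\right)^{2} - \frac{24}{19} = \left(-1\right)^{2} - \frac{24}{19} = 1 - \frac{24}{19} = - \frac{5}{19}$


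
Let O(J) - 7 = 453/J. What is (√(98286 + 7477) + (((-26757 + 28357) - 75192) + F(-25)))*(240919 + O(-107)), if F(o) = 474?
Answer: -1884881795222/107 + 25778629*√105763/107 ≈ -1.7537e+10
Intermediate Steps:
O(J) = 7 + 453/J
(√(98286 + 7477) + (((-26757 + 28357) - 75192) + F(-25)))*(240919 + O(-107)) = (√(98286 + 7477) + (((-26757 + 28357) - 75192) + 474))*(240919 + (7 + 453/(-107))) = (√105763 + ((1600 - 75192) + 474))*(240919 + (7 + 453*(-1/107))) = (√105763 + (-73592 + 474))*(240919 + (7 - 453/107)) = (√105763 - 73118)*(240919 + 296/107) = (-73118 + √105763)*(25778629/107) = -1884881795222/107 + 25778629*√105763/107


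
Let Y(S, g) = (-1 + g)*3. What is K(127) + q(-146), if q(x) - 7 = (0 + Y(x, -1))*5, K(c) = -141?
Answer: -164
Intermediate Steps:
Y(S, g) = -3 + 3*g
q(x) = -23 (q(x) = 7 + (0 + (-3 + 3*(-1)))*5 = 7 + (0 + (-3 - 3))*5 = 7 + (0 - 6)*5 = 7 - 6*5 = 7 - 30 = -23)
K(127) + q(-146) = -141 - 23 = -164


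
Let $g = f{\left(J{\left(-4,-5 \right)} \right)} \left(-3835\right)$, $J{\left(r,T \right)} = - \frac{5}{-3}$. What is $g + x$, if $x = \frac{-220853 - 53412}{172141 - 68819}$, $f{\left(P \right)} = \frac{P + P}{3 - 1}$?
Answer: $- \frac{104316955}{16314} \approx -6394.3$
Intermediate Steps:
$J{\left(r,T \right)} = \frac{5}{3}$ ($J{\left(r,T \right)} = \left(-5\right) \left(- \frac{1}{3}\right) = \frac{5}{3}$)
$f{\left(P \right)} = P$ ($f{\left(P \right)} = \frac{2 P}{2} = 2 P \frac{1}{2} = P$)
$x = - \frac{14435}{5438}$ ($x = - \frac{274265}{103322} = \left(-274265\right) \frac{1}{103322} = - \frac{14435}{5438} \approx -2.6545$)
$g = - \frac{19175}{3}$ ($g = \frac{5}{3} \left(-3835\right) = - \frac{19175}{3} \approx -6391.7$)
$g + x = - \frac{19175}{3} - \frac{14435}{5438} = - \frac{104316955}{16314}$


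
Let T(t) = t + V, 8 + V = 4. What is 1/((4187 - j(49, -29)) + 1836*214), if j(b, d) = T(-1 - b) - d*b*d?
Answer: 1/10119204 ≈ 9.8822e-8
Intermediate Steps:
V = -4 (V = -8 + 4 = -4)
T(t) = -4 + t (T(t) = t - 4 = -4 + t)
j(b, d) = -5 - b - b*d² (j(b, d) = (-4 + (-1 - b)) - d*b*d = (-5 - b) - b*d*d = (-5 - b) - b*d² = -5 - b - b*d²)
1/((4187 - j(49, -29)) + 1836*214) = 1/((4187 - (-5 - 1*49 - 1*49*(-29)²)) + 1836*214) = (1/214)/((4187 - (-5 - 49 - 1*49*841)) + 1836) = (1/214)/((4187 - (-5 - 49 - 41209)) + 1836) = (1/214)/((4187 - 1*(-41263)) + 1836) = (1/214)/((4187 + 41263) + 1836) = (1/214)/(45450 + 1836) = (1/214)/47286 = (1/47286)*(1/214) = 1/10119204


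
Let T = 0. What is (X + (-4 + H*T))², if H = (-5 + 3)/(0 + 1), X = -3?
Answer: 49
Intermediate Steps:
H = -2 (H = -2/1 = -2*1 = -2)
(X + (-4 + H*T))² = (-3 + (-4 - 2*0))² = (-3 + (-4 + 0))² = (-3 - 4)² = (-7)² = 49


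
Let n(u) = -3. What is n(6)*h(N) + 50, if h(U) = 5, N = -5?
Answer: 35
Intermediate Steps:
n(6)*h(N) + 50 = -3*5 + 50 = -15 + 50 = 35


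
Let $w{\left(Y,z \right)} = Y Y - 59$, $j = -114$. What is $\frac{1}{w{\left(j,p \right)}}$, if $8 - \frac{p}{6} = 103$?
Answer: $\frac{1}{12937} \approx 7.7298 \cdot 10^{-5}$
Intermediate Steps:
$p = -570$ ($p = 48 - 618 = -570$)
$w{\left(Y,z \right)} = -59 + Y^{2}$ ($w{\left(Y,z \right)} = Y^{2} - 59 = -59 + Y^{2}$)
$\frac{1}{w{\left(j,p \right)}} = \frac{1}{-59 + \left(-114\right)^{2}} = \frac{1}{-59 + 12996} = \frac{1}{12937}$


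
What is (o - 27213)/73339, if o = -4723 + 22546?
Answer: -9390/73339 ≈ -0.12804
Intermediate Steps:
o = 17823
(o - 27213)/73339 = (17823 - 27213)/73339 = -9390*1/73339 = -9390/73339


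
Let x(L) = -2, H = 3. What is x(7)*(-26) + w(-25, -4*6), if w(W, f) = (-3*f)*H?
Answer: 268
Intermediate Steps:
w(W, f) = -9*f (w(W, f) = -3*f*3 = -9*f)
x(7)*(-26) + w(-25, -4*6) = -2*(-26) - (-36)*6 = 52 - 9*(-24) = 52 + 216 = 268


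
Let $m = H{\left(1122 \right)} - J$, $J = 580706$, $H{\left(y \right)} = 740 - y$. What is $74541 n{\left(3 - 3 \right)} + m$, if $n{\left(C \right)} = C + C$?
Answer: $-581088$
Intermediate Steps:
$n{\left(C \right)} = 2 C$
$m = -581088$ ($m = \left(740 - 1122\right) - 580706 = -382 - 580706 = -581088$)
$74541 n{\left(3 - 3 \right)} + m = 74541 \cdot 2 \left(3 - 3\right) - 581088 = 74541 \cdot 2 \cdot 0 - 581088 = 74541 \cdot 0 - 581088 = 0 - 581088 = -581088$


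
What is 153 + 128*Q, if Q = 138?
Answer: 17817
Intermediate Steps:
153 + 128*Q = 153 + 128*138 = 153 + 17664 = 17817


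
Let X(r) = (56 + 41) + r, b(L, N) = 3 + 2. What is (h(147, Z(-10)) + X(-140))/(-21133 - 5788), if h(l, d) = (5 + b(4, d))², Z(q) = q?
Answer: -57/26921 ≈ -0.0021173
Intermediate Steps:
b(L, N) = 5
X(r) = 97 + r
h(l, d) = 100 (h(l, d) = (5 + 5)² = 10² = 100)
(h(147, Z(-10)) + X(-140))/(-21133 - 5788) = (100 + (97 - 140))/(-21133 - 5788) = (100 - 43)/(-26921) = 57*(-1/26921) = -57/26921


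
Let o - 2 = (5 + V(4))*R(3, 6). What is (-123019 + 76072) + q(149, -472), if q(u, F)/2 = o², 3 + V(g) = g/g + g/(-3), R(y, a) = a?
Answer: -46659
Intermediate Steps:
V(g) = -2 - g/3 (V(g) = -3 + (g/g + g/(-3)) = -3 + (1 + g*(-⅓)) = -3 + (1 - g/3) = -2 - g/3)
o = 12 (o = 2 + (5 + (-2 - ⅓*4))*6 = 2 + (5 + (-2 - 4/3))*6 = 2 + (5 - 10/3)*6 = 2 + (5/3)*6 = 2 + 10 = 12)
q(u, F) = 288 (q(u, F) = 2*12² = 2*144 = 288)
(-123019 + 76072) + q(149, -472) = (-123019 + 76072) + 288 = -46947 + 288 = -46659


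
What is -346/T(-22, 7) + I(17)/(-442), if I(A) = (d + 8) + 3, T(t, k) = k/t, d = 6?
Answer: 197905/182 ≈ 1087.4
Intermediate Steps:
I(A) = 17 (I(A) = (6 + 8) + 3 = 14 + 3 = 17)
-346/T(-22, 7) + I(17)/(-442) = -346/(7/(-22)) + 17/(-442) = -346/(7*(-1/22)) + 17*(-1/442) = -346/(-7/22) - 1/26 = -346*(-22/7) - 1/26 = 7612/7 - 1/26 = 197905/182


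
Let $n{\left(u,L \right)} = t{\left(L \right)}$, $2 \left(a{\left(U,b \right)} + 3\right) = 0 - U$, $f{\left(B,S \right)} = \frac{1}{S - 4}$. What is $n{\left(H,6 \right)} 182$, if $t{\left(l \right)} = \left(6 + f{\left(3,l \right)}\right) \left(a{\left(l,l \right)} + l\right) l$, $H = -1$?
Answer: $0$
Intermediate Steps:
$f{\left(B,S \right)} = \frac{1}{-4 + S}$
$a{\left(U,b \right)} = -3 - \frac{U}{2}$ ($a{\left(U,b \right)} = -3 + \frac{0 - U}{2} = -3 + \frac{\left(-1\right) U}{2} = -3 - \frac{U}{2}$)
$t{\left(l \right)} = l \left(-3 + \frac{l}{2}\right) \left(6 + \frac{1}{-4 + l}\right)$ ($t{\left(l \right)} = \left(6 + \frac{1}{-4 + l}\right) \left(\left(-3 - \frac{l}{2}\right) + l\right) l = \left(6 + \frac{1}{-4 + l}\right) \left(-3 + \frac{l}{2}\right) l = \left(-3 + \frac{l}{2}\right) \left(6 + \frac{1}{-4 + l}\right) l = l \left(-3 + \frac{l}{2}\right) \left(6 + \frac{1}{-4 + l}\right)$)
$n{\left(u,L \right)} = \frac{L \left(138 - 59 L + 6 L^{2}\right)}{2 \left(-4 + L\right)}$
$n{\left(H,6 \right)} 182 = \frac{1}{2} \cdot 6 \frac{1}{-4 + 6} \left(138 - 354 + 6 \cdot 6^{2}\right) 182 = \frac{1}{2} \cdot 6 \cdot \frac{1}{2} \left(138 - 354 + 6 \cdot 36\right) 182 = \frac{1}{2} \cdot 6 \cdot \frac{1}{2} \left(138 - 354 + 216\right) 182 = \frac{1}{2} \cdot 6 \cdot \frac{1}{2} \cdot 0 \cdot 182 = 0 \cdot 182 = 0$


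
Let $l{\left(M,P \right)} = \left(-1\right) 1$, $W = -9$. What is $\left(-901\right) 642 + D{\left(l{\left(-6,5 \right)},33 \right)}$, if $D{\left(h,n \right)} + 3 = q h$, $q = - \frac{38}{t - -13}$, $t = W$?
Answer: $- \frac{1156871}{2} \approx -5.7844 \cdot 10^{5}$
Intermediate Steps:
$t = -9$
$l{\left(M,P \right)} = -1$
$q = - \frac{19}{2}$ ($q = - \frac{38}{-9 - -13} = - \frac{38}{-9 + 13} = - \frac{38}{4} = \left(-38\right) \frac{1}{4} = - \frac{19}{2} \approx -9.5$)
$D{\left(h,n \right)} = -3 - \frac{19 h}{2}$
$\left(-901\right) 642 + D{\left(l{\left(-6,5 \right)},33 \right)} = \left(-901\right) 642 - - \frac{13}{2} = -578442 + \left(-3 + \frac{19}{2}\right) = -578442 + \frac{13}{2} = - \frac{1156871}{2}$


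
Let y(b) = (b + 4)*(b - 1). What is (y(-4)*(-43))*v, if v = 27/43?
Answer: 0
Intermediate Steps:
v = 27/43 (v = 27*(1/43) = 27/43 ≈ 0.62791)
y(b) = (-1 + b)*(4 + b) (y(b) = (4 + b)*(-1 + b) = (-1 + b)*(4 + b))
(y(-4)*(-43))*v = ((-4 + (-4)² + 3*(-4))*(-43))*(27/43) = ((-4 + 16 - 12)*(-43))*(27/43) = (0*(-43))*(27/43) = 0*(27/43) = 0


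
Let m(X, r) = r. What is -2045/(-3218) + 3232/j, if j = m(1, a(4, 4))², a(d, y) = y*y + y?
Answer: 701161/80450 ≈ 8.7155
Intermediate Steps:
a(d, y) = y + y² (a(d, y) = y² + y = y + y²)
j = 400 (j = (4*(1 + 4))² = (4*5)² = 20² = 400)
-2045/(-3218) + 3232/j = -2045/(-3218) + 3232/400 = -2045*(-1/3218) + 3232*(1/400) = 2045/3218 + 202/25 = 701161/80450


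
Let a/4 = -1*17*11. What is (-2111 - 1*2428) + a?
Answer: -5287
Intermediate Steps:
a = -748 (a = 4*(-1*17*11) = 4*(-17*11) = 4*(-187) = -748)
(-2111 - 1*2428) + a = (-2111 - 1*2428) - 748 = (-2111 - 2428) - 748 = -4539 - 748 = -5287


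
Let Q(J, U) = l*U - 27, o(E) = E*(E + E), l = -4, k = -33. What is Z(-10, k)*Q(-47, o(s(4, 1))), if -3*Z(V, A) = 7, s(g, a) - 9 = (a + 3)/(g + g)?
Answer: 5243/3 ≈ 1747.7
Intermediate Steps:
s(g, a) = 9 + (3 + a)/(2*g) (s(g, a) = 9 + (a + 3)/(g + g) = 9 + (3 + a)/((2*g)) = 9 + (3 + a)*(1/(2*g)) = 9 + (3 + a)/(2*g))
o(E) = 2*E² (o(E) = E*(2*E) = 2*E²)
Q(J, U) = -27 - 4*U (Q(J, U) = -4*U - 27 = -27 - 4*U)
Z(V, A) = -7/3 (Z(V, A) = -⅓*7 = -7/3)
Z(-10, k)*Q(-47, o(s(4, 1))) = -7*(-27 - 8*((½)*(3 + 1 + 18*4)/4)²)/3 = -7*(-27 - 8*((½)*(¼)*(3 + 1 + 72))²)/3 = -7*(-27 - 8*((½)*(¼)*76)²)/3 = -7*(-27 - 8*(19/2)²)/3 = -7*(-27 - 8*361/4)/3 = -7*(-27 - 4*361/2)/3 = -7*(-27 - 722)/3 = -7/3*(-749) = 5243/3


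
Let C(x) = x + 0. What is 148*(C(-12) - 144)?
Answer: -23088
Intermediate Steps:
C(x) = x
148*(C(-12) - 144) = 148*(-12 - 144) = 148*(-156) = -23088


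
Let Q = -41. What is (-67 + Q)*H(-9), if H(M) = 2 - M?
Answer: -1188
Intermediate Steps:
(-67 + Q)*H(-9) = (-67 - 41)*(2 - 1*(-9)) = -108*(2 + 9) = -108*11 = -1188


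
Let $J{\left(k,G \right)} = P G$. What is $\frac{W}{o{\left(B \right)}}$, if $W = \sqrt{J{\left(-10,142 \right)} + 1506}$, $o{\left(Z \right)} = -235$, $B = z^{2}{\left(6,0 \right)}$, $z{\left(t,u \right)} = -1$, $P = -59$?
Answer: $- \frac{2 i \sqrt{1718}}{235} \approx - 0.35276 i$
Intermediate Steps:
$B = 1$ ($B = \left(-1\right)^{2} = 1$)
$J{\left(k,G \right)} = - 59 G$
$W = 2 i \sqrt{1718}$ ($W = \sqrt{\left(-59\right) 142 + 1506} = \sqrt{-8378 + 1506} = \sqrt{-6872} = 2 i \sqrt{1718} \approx 82.898 i$)
$\frac{W}{o{\left(B \right)}} = \frac{2 i \sqrt{1718}}{-235} = 2 i \sqrt{1718} \left(- \frac{1}{235}\right) = - \frac{2 i \sqrt{1718}}{235}$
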